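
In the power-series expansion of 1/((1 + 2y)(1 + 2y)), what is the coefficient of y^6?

448

The denominator gives the recurrence a_n = −4a_(n−1) − 4a_(n−2) for n ≥ 2; the numerator fixes a_0 = 1, a_1 = -4.
Iterating: 1, -4, 12, -32, 80, -192, 448, so a_6 = 448.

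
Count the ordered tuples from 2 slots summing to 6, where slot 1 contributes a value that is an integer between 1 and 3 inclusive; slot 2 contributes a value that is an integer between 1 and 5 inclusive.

The generating function for the choices is (z + z^2 + z^3)·(z + z^2 + z^3 + z^4 + z^5); the count is [z^6].
(z + z^2 + z^3) has coefficients 0,1,1,1 for degrees 0…3.
(z + z^2 + z^3 + z^4 + z^5) has coefficients 0,1,1,1,1,1,0 for degrees 0…6.
[z^6] = 1·1 + 1·1 + 1·1 = 3.

3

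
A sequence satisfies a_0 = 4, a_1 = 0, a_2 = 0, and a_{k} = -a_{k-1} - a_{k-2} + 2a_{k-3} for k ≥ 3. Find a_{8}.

The ordinary generating function has denominator 1 + q + q^2 - 2q^3.
Iterating the recurrence: a_0,…,a_{8} = 4, 0, 0, 8, -8, 0, 24, -40, 16.

16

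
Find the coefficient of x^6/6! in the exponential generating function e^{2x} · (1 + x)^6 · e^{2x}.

414160

The EGF product rule gives c_6 = Σ_{k_1+k_2+k_3=6} C(6; k_1,k_2,k_3) · ∏ g_i(k_i), where e^{2x} gives (2)^k; (1+x)^6 gives the falling factorial (6)_k; e^{2x} gives (2)^k.
g_1(k) for k = 0…6: 1, 2, 4, 8, 16, 32, 64.
g_2(k) for k = 0…6: 1, 6, 30, 120, 360, 720, 720.
g_3(k) for k = 0…6: 1, 2, 4, 8, 16, 32, 64.
First combine the last two factors: h(k) = Σ_j C(k,j)·g_2(j)·g_3(k−j) for k = 0…6: 1, 8, 58, 380, 2248, 12032, 58576.
c_6 = Σ_k C(6,k)·g_1(k)·h(6−k) = 1·1·58576 + 6·2·12032 + 15·4·2248 + 20·8·380 + 15·16·58 + 6·32·8 + 1·64·1 = 58576 + 144384 + 134880 + 60800 + 13920 + 1536 + 64 = 414160.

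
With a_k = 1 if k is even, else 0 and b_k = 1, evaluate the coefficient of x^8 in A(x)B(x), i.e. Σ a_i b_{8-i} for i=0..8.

5

The convolution is the t^8 coefficient of A(t)B(t).
Σ = 1·1 + 0·1 + 1·1 + 0·1 + 1·1 + 0·1 + 1·1 + 0·1 + 1·1 = 5.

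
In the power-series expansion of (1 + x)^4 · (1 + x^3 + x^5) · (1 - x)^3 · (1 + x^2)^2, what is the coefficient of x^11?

2

(1 + x)^4 has coefficients 1,4,6,4,1 for degrees 0…4.
(1 + x^3 + x^5) has coefficients 1,0,0,1,0,1,0,0,0,0,0,0 for degrees 0…11.
Multiplying by (1 - x)^3 gives running coefficients 1,-3,3,0,-3,4,-4,3,-1,0,0,0 for degrees 0…11.
Finally multiplying by (1 + x^2)^2, the product of all factors after the first has coefficients 1,-3,5,-6,4,1,-7,11,-12,10,-6,3 for degrees 0…11.
[x^11] = 1·3 + 4·(-6) + 6·10 + 4·(-12) + 1·11 = 2.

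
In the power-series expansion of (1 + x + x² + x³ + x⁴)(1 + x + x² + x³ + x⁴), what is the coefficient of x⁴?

5

(1 + x + x² + x³ + x⁴) has coefficients 1,1,1,1,1 for degrees 0…4.
(1 + x + x² + x³ + x⁴) has coefficients 1,1,1,1,1 for degrees 0…4.
[x⁴] = 1·1 + 1·1 + 1·1 + 1·1 + 1·1 = 5.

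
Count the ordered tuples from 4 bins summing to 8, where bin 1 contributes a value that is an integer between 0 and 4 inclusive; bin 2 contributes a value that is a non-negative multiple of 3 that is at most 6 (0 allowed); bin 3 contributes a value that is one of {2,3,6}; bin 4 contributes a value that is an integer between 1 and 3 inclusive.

12

The generating function for the choices is (1 + y + y² + y³ + y⁴)·(1 + y³ + y⁶)·(y² + y³ + y⁶)·(y + y² + y³); the count is [y⁸].
(1 + y + y² + y³ + y⁴) has coefficients 1,1,1,1,1 for degrees 0…4.
(1 + y³ + y⁶) has coefficients 1,0,0,1,0,0,1,0,0 for degrees 0…8.
Multiplying by (y² + y³ + y⁶) gives running coefficients 0,0,1,1,0,1,2,0,1 for degrees 0…8.
Finally multiplying by (y + y² + y³), the product of all factors after the first has coefficients 0,0,0,1,2,2,2,3,3 for degrees 0…8.
[y⁸] = 1·3 + 1·3 + 1·2 + 1·2 + 1·2 = 12.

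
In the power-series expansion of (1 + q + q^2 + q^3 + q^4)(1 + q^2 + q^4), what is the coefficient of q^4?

(1 + q + q^2 + q^3 + q^4) has coefficients 1,1,1,1,1 for degrees 0…4.
(1 + q^2 + q^4) has coefficients 1,0,1,0,1 for degrees 0…4.
[q^4] = 1·1 + 1·0 + 1·1 + 1·0 + 1·1 = 3.

3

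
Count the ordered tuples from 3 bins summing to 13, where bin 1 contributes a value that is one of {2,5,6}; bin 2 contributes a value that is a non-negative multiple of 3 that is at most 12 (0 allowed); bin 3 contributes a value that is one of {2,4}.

The generating function for the choices is (x^2 + x^5 + x^6)·(1 + x^3 + x^6 + x^9 + x^12)·(x^2 + x^4); the count is [x^13].
(x^2 + x^5 + x^6) has coefficients 0,0,1,0,0,1,1 for degrees 0…6.
(1 + x^3 + x^6 + x^9 + x^12) has coefficients 1,0,0,1,0,0,1,0,0,1,0,0,1,0 for degrees 0…13.
Finally multiplying by (x^2 + x^4), the product of all factors after the first has coefficients 0,0,1,0,1,1,0,1,1,0,1,1,0,1 for degrees 0…13.
[x^13] = 1·1 + 1·1 + 1·1 = 3.

3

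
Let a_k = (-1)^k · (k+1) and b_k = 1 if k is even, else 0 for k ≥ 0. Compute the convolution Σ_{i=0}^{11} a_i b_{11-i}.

This is [x^11] in the product of the two ordinary generating functions.
Σ = 1·0 − 2·1 + 3·0 − 4·1 + 5·0 − 6·1 + 7·0 − 8·1 + 9·0 − 10·1 + 11·0 − 12·1 = -42.

-42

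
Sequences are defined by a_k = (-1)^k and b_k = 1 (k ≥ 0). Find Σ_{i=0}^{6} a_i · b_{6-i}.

This is [x^6] in the product of the two ordinary generating functions.
Σ = 1·1 − 1·1 + 1·1 − 1·1 + 1·1 − 1·1 + 1·1 = 1.

1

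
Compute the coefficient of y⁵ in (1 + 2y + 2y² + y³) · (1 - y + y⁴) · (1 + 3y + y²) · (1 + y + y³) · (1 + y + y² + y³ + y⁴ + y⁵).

(1 + 2y + 2y² + y³) has coefficients 1,2,2,1 for degrees 0…3.
(1 - y + y⁴) has coefficients 1,-1,0,0,1,0 for degrees 0…5.
Multiplying by (1 + 3y + y²) gives running coefficients 1,2,-2,-1,1,3 for degrees 0…5.
Multiplying by (1 + y + y³) gives running coefficients 1,3,0,-2,2,2 for degrees 0…5.
Finally multiplying by (1 + y + y² + y³ + y⁴ + y⁵), the product of all factors after the first has coefficients 1,4,4,2,4,6 for degrees 0…5.
[y⁵] = 1·6 + 2·4 + 2·2 + 1·4 = 22.

22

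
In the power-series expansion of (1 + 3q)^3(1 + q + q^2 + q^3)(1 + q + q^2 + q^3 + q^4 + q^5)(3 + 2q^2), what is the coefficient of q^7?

(1 + 3q)^3 has coefficients 1,9,27,27 for degrees 0…3.
(1 + q + q^2 + q^3) has coefficients 1,1,1,1,0,0,0,0 for degrees 0…7.
Multiplying by (1 + q + q^2 + q^3 + q^4 + q^5) gives running coefficients 1,2,3,4,4,4,3,2 for degrees 0…7.
Finally multiplying by (3 + 2q^2), the product of all factors after the first has coefficients 3,6,11,16,18,20,17,14 for degrees 0…7.
[q^7] = 1·14 + 9·17 + 27·20 + 27·18 = 1193.

1193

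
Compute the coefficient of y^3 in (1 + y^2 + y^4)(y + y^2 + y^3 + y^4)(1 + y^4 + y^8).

(1 + y^2 + y^4) has coefficients 1,0,1,0 for degrees 0…3.
(y + y^2 + y^3 + y^4) has coefficients 0,1,1,1 for degrees 0…3.
Finally multiplying by (1 + y^4 + y^8), the product of all factors after the first has coefficients 0,1,1,1 for degrees 0…3.
[y^3] = 1·1 + 1·1 = 2.

2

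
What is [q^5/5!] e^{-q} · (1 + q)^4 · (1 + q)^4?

The EGF product rule gives c_5 = Σ_{k_1+k_2+k_3=5} C(5; k_1,k_2,k_3) · ∏ g_i(k_i), where e^{-q} gives (-1)^k; (1+q)^4 gives the falling factorial (4)_k; (1+q)^4 gives the falling factorial (4)_k.
g_1(k) for k = 0…5: 1, -1, 1, -1, 1, -1.
g_2(k) for k = 0…5: 1, 4, 12, 24, 24, 0.
g_3(k) for k = 0…5: 1, 4, 12, 24, 24, 0.
First combine the last two factors: h(k) = Σ_j C(k,j)·g_2(j)·g_3(k−j) for k = 0…5: 1, 8, 56, 336, 1680, 6720.
c_5 = Σ_k C(5,k)·g_1(k)·h(5−k) = 1·1·6720 + 5·(-1)·1680 + 10·1·336 + 10·(-1)·56 + 5·1·8 + 1·(-1)·1 = 6720 − 8400 + 3360 − 560 + 40 − 1 = 1159.

1159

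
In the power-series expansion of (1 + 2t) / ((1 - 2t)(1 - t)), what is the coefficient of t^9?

2045

Partial fractions give a closed form: a_n = (4)·2^n + (-3)·1^n.
At n = 9: a_9 = 2045.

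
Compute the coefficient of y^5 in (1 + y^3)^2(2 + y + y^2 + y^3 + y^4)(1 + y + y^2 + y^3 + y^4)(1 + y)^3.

(1 + y^3)^2 has coefficients 1,0,0,2,0,0 for degrees 0…5.
(2 + y + y^2 + y^3 + y^4) has coefficients 2,1,1,1,1,0 for degrees 0…5.
Multiplying by (1 + y + y^2 + y^3 + y^4) gives running coefficients 2,3,4,5,6,4 for degrees 0…5.
Finally multiplying by (1 + y)^3, the product of all factors after the first has coefficients 2,9,19,28,36,41 for degrees 0…5.
[y^5] = 1·41 + 2·19 = 79.

79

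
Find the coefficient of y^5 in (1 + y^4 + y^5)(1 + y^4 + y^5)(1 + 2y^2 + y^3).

2

(1 + y^4 + y^5) has coefficients 1,0,0,0,1,1 for degrees 0…5.
(1 + y^4 + y^5) has coefficients 1,0,0,0,1,1 for degrees 0…5.
Finally multiplying by (1 + 2y^2 + y^3), the product of all factors after the first has coefficients 1,0,2,1,1,1 for degrees 0…5.
[y^5] = 1·1 + 1·0 + 1·1 = 2.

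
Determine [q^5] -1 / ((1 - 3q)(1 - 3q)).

The denominator gives the recurrence a_n = 6a_(n−1) − 9a_(n−2) for n ≥ 2; the numerator fixes a_0 = -1, a_1 = -6.
Iterating: -1, -6, -27, -108, -405, -1458, so a_5 = -1458.

-1458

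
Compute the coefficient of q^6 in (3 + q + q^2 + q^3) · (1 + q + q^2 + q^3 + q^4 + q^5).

3

(3 + q + q^2 + q^3) has coefficients 3,1,1,1 for degrees 0…3.
(1 + q + q^2 + q^3 + q^4 + q^5) has coefficients 1,1,1,1,1,1,0 for degrees 0…6.
[q^6] = 3·0 + 1·1 + 1·1 + 1·1 = 3.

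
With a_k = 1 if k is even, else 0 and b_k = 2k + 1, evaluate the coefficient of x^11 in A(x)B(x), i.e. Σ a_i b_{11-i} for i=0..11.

The convolution is the t^11 coefficient of A(t)B(t).
Σ = 1·23 + 0·21 + 1·19 + 0·17 + 1·15 + 0·13 + 1·11 + 0·9 + 1·7 + 0·5 + 1·3 + 0·1 = 78.

78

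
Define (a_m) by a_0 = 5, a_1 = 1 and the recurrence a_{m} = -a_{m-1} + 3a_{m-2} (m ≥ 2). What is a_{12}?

The ordinary generating function has denominator 1 + y - 3y^2.
Iterating the recurrence: a_0,…,a_{12} = 5, 1, 14, -11, 53, -86, 245, -503, 1238, -2747, 6461, -14702, 34085.

34085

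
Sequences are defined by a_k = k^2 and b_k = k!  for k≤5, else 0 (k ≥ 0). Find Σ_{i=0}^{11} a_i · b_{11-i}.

6263

This is [x^11] in the product of the two ordinary generating functions.
Σ = 0·0 + 1·0 + 4·0 + 9·0 + 16·0 + 25·0 + 36·120 + 49·24 + 64·6 + 81·2 + 100·1 + 121·1 = 6263.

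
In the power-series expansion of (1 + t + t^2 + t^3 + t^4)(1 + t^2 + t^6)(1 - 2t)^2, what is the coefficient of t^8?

(1 + t + t^2 + t^3 + t^4) has coefficients 1,1,1,1,1 for degrees 0…4.
(1 + t^2 + t^6) has coefficients 1,0,1,0,0,0,1,0,0 for degrees 0…8.
Finally multiplying by (1 - 2t)^2, the product of all factors after the first has coefficients 1,-4,5,-4,4,0,1,-4,4 for degrees 0…8.
[t^8] = 1·4 + 1·(-4) + 1·1 + 1·0 + 1·4 = 5.

5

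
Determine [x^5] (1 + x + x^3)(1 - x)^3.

3

(1 + x + x^3) has coefficients 1,1,0,1 for degrees 0…3.
(1 - x)^3 has coefficients 1,-3,3,-1,0,0 for degrees 0…5.
[x^5] = 1·0 + 1·0 + 1·3 = 3.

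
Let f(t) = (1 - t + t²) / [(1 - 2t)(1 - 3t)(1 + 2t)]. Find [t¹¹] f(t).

Partial fractions give a closed form: a_n = (-3/4)·2^n + (7/5)·3^n + (7/20)·(-2)^n.
At n = 11: a_11 = 245753.

245753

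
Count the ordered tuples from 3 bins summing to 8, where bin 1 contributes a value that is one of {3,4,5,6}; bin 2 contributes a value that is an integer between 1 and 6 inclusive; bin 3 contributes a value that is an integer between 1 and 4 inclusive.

10

The generating function for the choices is (y^3 + y^4 + y^5 + y^6)·(y + y^2 + y^3 + y^4 + y^5 + y^6)·(y + y^2 + y^3 + y^4); the count is [y^8].
(y^3 + y^4 + y^5 + y^6) has coefficients 0,0,0,1,1,1,1 for degrees 0…6.
(y + y^2 + y^3 + y^4 + y^5 + y^6) has coefficients 0,1,1,1,1,1,1,0,0 for degrees 0…8.
Finally multiplying by (y + y^2 + y^3 + y^4), the product of all factors after the first has coefficients 0,0,1,2,3,4,4,4,3 for degrees 0…8.
[y^8] = 1·4 + 1·3 + 1·2 + 1·1 = 10.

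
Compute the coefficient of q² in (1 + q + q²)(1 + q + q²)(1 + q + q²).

6

(1 + q + q²) has coefficients 1,1,1 for degrees 0…2.
(1 + q + q²) has coefficients 1,1,1 for degrees 0…2.
Finally multiplying by (1 + q + q²), the product of all factors after the first has coefficients 1,2,3 for degrees 0…2.
[q²] = 1·3 + 1·2 + 1·1 = 6.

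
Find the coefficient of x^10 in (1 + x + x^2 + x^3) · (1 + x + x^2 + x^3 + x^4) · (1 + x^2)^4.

31

(1 + x + x^2 + x^3) has coefficients 1,1,1,1 for degrees 0…3.
(1 + x + x^2 + x^3 + x^4) has coefficients 1,1,1,1,1,0,0,0,0,0,0 for degrees 0…10.
Finally multiplying by (1 + x^2)^4, the product of all factors after the first has coefficients 1,1,5,5,11,10,14,10,11,5,5 for degrees 0…10.
[x^10] = 1·5 + 1·5 + 1·11 + 1·10 = 31.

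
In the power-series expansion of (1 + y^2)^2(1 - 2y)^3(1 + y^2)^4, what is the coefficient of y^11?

-156

(1 + y^2)^2 has coefficients 1,0,2,0,1 for degrees 0…4.
(1 - 2y)^3 has coefficients 1,-6,12,-8,0,0,0,0,0,0,0,0 for degrees 0…11.
Finally multiplying by (1 + y^2)^4, the product of all factors after the first has coefficients 1,-6,16,-32,54,-68,76,-72,49,-38,12,-8 for degrees 0…11.
[y^11] = 1·(-8) + 2·(-38) + 1·(-72) = -156.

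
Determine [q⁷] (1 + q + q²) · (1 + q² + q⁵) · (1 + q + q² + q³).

4

(1 + q + q²) has coefficients 1,1,1 for degrees 0…2.
(1 + q² + q⁵) has coefficients 1,0,1,0,0,1,0,0 for degrees 0…7.
Finally multiplying by (1 + q + q² + q³), the product of all factors after the first has coefficients 1,1,2,2,1,2,1,1 for degrees 0…7.
[q⁷] = 1·1 + 1·1 + 1·2 = 4.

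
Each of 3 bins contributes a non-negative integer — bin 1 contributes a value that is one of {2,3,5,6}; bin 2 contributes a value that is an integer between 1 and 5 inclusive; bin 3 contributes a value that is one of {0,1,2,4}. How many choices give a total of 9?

11

The generating function for the choices is (z^2 + z^3 + z^5 + z^6)·(z + z^2 + z^3 + z^4 + z^5)·(1 + z + z^2 + z^4); the count is [z^9].
(z^2 + z^3 + z^5 + z^6) has coefficients 0,0,1,1,0,1,1 for degrees 0…6.
(z + z^2 + z^3 + z^4 + z^5) has coefficients 0,1,1,1,1,1,0,0,0,0 for degrees 0…9.
Finally multiplying by (1 + z + z^2 + z^4), the product of all factors after the first has coefficients 0,1,2,3,3,4,3,2,1,1 for degrees 0…9.
[z^9] = 1·2 + 1·3 + 1·3 + 1·3 = 11.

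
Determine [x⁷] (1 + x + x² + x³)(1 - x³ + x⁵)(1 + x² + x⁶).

(1 + x + x² + x³) has coefficients 1,1,1,1 for degrees 0…3.
(1 - x³ + x⁵) has coefficients 1,0,0,-1,0,1,0,0 for degrees 0…7.
Finally multiplying by (1 + x² + x⁶), the product of all factors after the first has coefficients 1,0,1,-1,0,0,1,1 for degrees 0…7.
[x⁷] = 1·1 + 1·1 + 1·0 + 1·0 = 2.

2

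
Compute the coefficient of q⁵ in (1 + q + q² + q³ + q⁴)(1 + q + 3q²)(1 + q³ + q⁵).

(1 + q + q² + q³ + q⁴) has coefficients 1,1,1,1,1 for degrees 0…4.
(1 + q + 3q²) has coefficients 1,1,3,0,0,0 for degrees 0…5.
Finally multiplying by (1 + q³ + q⁵), the product of all factors after the first has coefficients 1,1,3,1,1,4 for degrees 0…5.
[q⁵] = 1·4 + 1·1 + 1·1 + 1·3 + 1·1 = 10.

10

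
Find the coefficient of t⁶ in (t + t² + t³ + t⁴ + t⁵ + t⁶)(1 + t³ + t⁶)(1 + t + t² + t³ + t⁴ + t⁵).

9

(t + t² + t³ + t⁴ + t⁵ + t⁶) has coefficients 0,1,1,1,1,1,1 for degrees 0…6.
(1 + t³ + t⁶) has coefficients 1,0,0,1,0,0,1 for degrees 0…6.
Finally multiplying by (1 + t + t² + t³ + t⁴ + t⁵), the product of all factors after the first has coefficients 1,1,1,2,2,2,2 for degrees 0…6.
[t⁶] = 1·2 + 1·2 + 1·2 + 1·1 + 1·1 + 1·1 = 9.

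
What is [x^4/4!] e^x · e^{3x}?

256

The EGF product rule gives c_4 = Σ_{k_1+k_2=4} C(4; k_1,k_2) · ∏ g_i(k_i), where e^x gives (1)^k; e^{3x} gives (3)^k.
g_1(k) for k = 0…4: 1, 1, 1, 1, 1.
g_2(k) for k = 0…4: 1, 3, 9, 27, 81.
c_4 = Σ_k C(4,k)·g_1(k)·g_2(4−k) = 1·1·81 + 4·1·27 + 6·1·9 + 4·1·3 + 1·1·1 = 81 + 108 + 54 + 12 + 1 = 256.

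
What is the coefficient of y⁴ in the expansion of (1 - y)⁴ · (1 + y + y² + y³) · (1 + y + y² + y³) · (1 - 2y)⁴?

102

(1 - y)⁴ has coefficients 1,-4,6,-4,1 for degrees 0…4.
(1 + y + y² + y³) has coefficients 1,1,1,1,0 for degrees 0…4.
Multiplying by (1 + y + y² + y³) gives running coefficients 1,2,3,4,3 for degrees 0…4.
Finally multiplying by (1 - 2y)⁴, the product of all factors after the first has coefficients 1,-6,11,-4,-5 for degrees 0…4.
[y⁴] = 1·(-5) − 4·(-4) + 6·11 − 4·(-6) + 1·1 = 102.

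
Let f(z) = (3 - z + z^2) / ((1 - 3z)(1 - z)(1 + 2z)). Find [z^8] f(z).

16658

The denominator gives the recurrence a_n = 2a_(n−1) + 5a_(n−2) − 6a_(n−3) for n ≥ 3; the numerator fixes a_0 = 3, a_1 = 5, a_2 = 26.
Iterating: 3, 5, 26, 59, 218, 575, 1886, 5339, 16658, so a_8 = 16658.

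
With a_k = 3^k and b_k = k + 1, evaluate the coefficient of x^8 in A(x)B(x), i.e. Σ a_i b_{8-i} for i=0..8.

14757

The convolution is the t^8 coefficient of A(t)B(t).
Σ = 1·9 + 3·8 + 9·7 + 27·6 + 81·5 + 243·4 + 729·3 + 2187·2 + 6561·1 = 14757.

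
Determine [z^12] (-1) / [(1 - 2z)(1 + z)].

-2731

Partial fractions give a closed form: a_n = (-2/3)·2^n + (-1/3)·(-1)^n.
At n = 12: a_12 = -2731.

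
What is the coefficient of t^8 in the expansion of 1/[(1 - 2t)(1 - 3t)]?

Partial fractions give a closed form: a_n = (-2)·2^n + (3)·3^n.
At n = 8: a_8 = 19171.

19171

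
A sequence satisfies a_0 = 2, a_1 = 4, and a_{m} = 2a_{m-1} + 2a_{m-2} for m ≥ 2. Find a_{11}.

99840

The ordinary generating function has denominator 1 - 2z - 2z^2.
Iterating the recurrence: a_0,…,a_{11} = 2, 4, 12, 32, 88, 240, 656, 1792, 4896, 13376, 36544, 99840.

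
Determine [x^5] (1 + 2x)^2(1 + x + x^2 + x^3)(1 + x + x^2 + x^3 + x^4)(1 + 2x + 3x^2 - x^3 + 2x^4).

168

(1 + 2x)^2 has coefficients 1,4,4 for degrees 0…2.
(1 + x + x^2 + x^3) has coefficients 1,1,1,1,0,0 for degrees 0…5.
Multiplying by (1 + x + x^2 + x^3 + x^4) gives running coefficients 1,2,3,4,4,3 for degrees 0…5.
Finally multiplying by (1 + 2x + 3x^2 - x^3 + 2x^4), the product of all factors after the first has coefficients 1,4,10,15,21,24 for degrees 0…5.
[x^5] = 1·24 + 4·21 + 4·15 = 168.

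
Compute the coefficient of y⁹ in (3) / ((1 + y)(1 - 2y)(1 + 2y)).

-1023

The denominator gives the recurrence a_n = −a_(n−1) + 4a_(n−2) + 4a_(n−3) for n ≥ 3; the numerator fixes a_0 = 3, a_1 = -3, a_2 = 15.
Iterating: 3, -3, 15, -15, 63, -63, 255, -255, 1023, -1023, so a_9 = -1023.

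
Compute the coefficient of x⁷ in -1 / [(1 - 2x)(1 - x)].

Partial fractions give a closed form: a_n = (-2)·2^n + (1)·1^n.
At n = 7: a_7 = -255.

-255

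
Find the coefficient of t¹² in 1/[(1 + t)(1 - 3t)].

Partial fractions give a closed form: a_n = (1/4)·(-1)^n + (3/4)·3^n.
At n = 12: a_12 = 398581.

398581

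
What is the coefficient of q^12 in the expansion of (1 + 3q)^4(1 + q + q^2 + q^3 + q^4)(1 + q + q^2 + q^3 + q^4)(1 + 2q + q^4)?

(1 + 3q)^4 has coefficients 1,12,54,108,81 for degrees 0…4.
(1 + q + q^2 + q^3 + q^4) has coefficients 1,1,1,1,1,0,0,0,0,0,0,0,0 for degrees 0…12.
Multiplying by (1 + q + q^2 + q^3 + q^4) gives running coefficients 1,2,3,4,5,4,3,2,1,0,0,0,0 for degrees 0…12.
Finally multiplying by (1 + 2q + q^4), the product of all factors after the first has coefficients 1,4,7,10,14,16,14,12,10,6,3,2,1 for degrees 0…12.
[q^12] = 1·1 + 12·2 + 54·3 + 108·6 + 81·10 = 1645.

1645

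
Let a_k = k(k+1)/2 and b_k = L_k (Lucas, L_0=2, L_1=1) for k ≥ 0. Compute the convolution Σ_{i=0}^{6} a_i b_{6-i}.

143

This is [x^6] in the product of the two ordinary generating functions.
Σ = 0·18 + 1·11 + 3·7 + 6·4 + 10·3 + 15·1 + 21·2 = 143.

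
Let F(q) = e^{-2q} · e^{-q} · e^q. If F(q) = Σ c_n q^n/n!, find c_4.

16

The EGF product rule gives c_4 = Σ_{k_1+k_2+k_3=4} C(4; k_1,k_2,k_3) · ∏ g_i(k_i), where e^{-2q} gives (-2)^k; e^{-q} gives (-1)^k; e^q gives (1)^k.
g_1(k) for k = 0…4: 1, -2, 4, -8, 16.
g_2(k) for k = 0…4: 1, -1, 1, -1, 1.
g_3(k) for k = 0…4: 1, 1, 1, 1, 1.
First combine the last two factors: h(k) = Σ_j C(k,j)·g_2(j)·g_3(k−j) for k = 0…4: 1, 0, 0, 0, 0.
c_4 = Σ_k C(4,k)·g_1(k)·h(4−k) = 1·16·1 = 16.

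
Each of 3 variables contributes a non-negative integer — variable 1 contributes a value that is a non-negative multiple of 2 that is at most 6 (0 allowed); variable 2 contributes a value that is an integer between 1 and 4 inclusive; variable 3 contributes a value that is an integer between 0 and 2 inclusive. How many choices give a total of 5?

6

The generating function for the choices is (1 + y² + y⁴ + y⁶)·(y + y² + y³ + y⁴)·(1 + y + y²); the count is [y⁵].
(1 + y² + y⁴ + y⁶) has coefficients 1,0,1,0,1,0 for degrees 0…5.
(y + y² + y³ + y⁴) has coefficients 0,1,1,1,1,0 for degrees 0…5.
Finally multiplying by (1 + y + y²), the product of all factors after the first has coefficients 0,1,2,3,3,2 for degrees 0…5.
[y⁵] = 1·2 + 1·3 + 1·1 = 6.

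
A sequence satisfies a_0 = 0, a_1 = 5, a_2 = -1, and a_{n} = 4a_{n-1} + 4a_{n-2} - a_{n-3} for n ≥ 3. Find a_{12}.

16304640

The ordinary generating function has denominator 1 - 4q - 4q^2 + q^3.
Iterating the recurrence: a_0,…,a_{12} = 0, 5, -1, 16, 55, 285, 1344, 6461, 30935, 148240, 710239, 3402981, 16304640.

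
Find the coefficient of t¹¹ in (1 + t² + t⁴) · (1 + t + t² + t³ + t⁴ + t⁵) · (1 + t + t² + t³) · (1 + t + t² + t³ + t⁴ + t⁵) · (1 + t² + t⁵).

132

(1 + t² + t⁴) has coefficients 1,0,1,0,1 for degrees 0…4.
(1 + t + t² + t³ + t⁴ + t⁵) has coefficients 1,1,1,1,1,1,0,0,0,0,0,0 for degrees 0…11.
Multiplying by (1 + t + t² + t³) gives running coefficients 1,2,3,4,4,4,3,2,1,0,0,0 for degrees 0…11.
Multiplying by (1 + t + t² + t³ + t⁴ + t⁵) gives running coefficients 1,3,6,10,14,18,20,20,18,14,10,6 for degrees 0…11.
Finally multiplying by (1 + t² + t⁵), the product of all factors after the first has coefficients 1,3,7,13,20,29,37,44,48,48,46,40 for degrees 0…11.
[t¹¹] = 1·40 + 1·48 + 1·44 = 132.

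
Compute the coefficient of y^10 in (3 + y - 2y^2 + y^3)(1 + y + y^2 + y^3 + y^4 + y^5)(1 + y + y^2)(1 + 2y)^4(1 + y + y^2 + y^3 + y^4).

2489

(3 + y - 2y^2 + y^3) has coefficients 3,1,-2,1 for degrees 0…3.
(1 + y + y^2 + y^3 + y^4 + y^5) has coefficients 1,1,1,1,1,1,0,0,0,0,0 for degrees 0…10.
Multiplying by (1 + y + y^2) gives running coefficients 1,2,3,3,3,3,2,1,0,0,0 for degrees 0…10.
Multiplying by (1 + 2y)^4 gives running coefficients 1,10,43,107,179,227,242,233,200,136,64 for degrees 0…10.
Finally multiplying by (1 + y + y^2 + y^3 + y^4), the product of all factors after the first has coefficients 1,11,54,161,340,566,798,988,1081,1038,875 for degrees 0…10.
[y^10] = 3·875 + 1·1038 − 2·1081 + 1·988 = 2489.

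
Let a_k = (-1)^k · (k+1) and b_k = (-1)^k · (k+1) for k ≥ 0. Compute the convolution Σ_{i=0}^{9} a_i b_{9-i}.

-220

This is [x^9] in the product of the two ordinary generating functions.
Σ = 1·(-10) − 2·9 + 3·(-8) − 4·7 + 5·(-6) − 6·5 + 7·(-4) − 8·3 + 9·(-2) − 10·1 = -220.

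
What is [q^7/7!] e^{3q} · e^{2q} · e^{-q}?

16384

The EGF product rule gives c_7 = Σ_{k_1+k_2+k_3=7} C(7; k_1,k_2,k_3) · ∏ g_i(k_i), where e^{3q} gives (3)^k; e^{2q} gives (2)^k; e^{-q} gives (-1)^k.
g_1(k) for k = 0…7: 1, 3, 9, 27, 81, 243, 729, 2187.
g_2(k) for k = 0…7: 1, 2, 4, 8, 16, 32, 64, 128.
g_3(k) for k = 0…7: 1, -1, 1, -1, 1, -1, 1, -1.
First combine the last two factors: h(k) = Σ_j C(k,j)·g_2(j)·g_3(k−j) for k = 0…7: 1, 1, 1, 1, 1, 1, 1, 1.
c_7 = Σ_k C(7,k)·g_1(k)·h(7−k) = 1·1·1 + 7·3·1 + 21·9·1 + 35·27·1 + 35·81·1 + 21·243·1 + 7·729·1 + 1·2187·1 = 1 + 21 + 189 + 945 + 2835 + 5103 + 5103 + 2187 = 16384.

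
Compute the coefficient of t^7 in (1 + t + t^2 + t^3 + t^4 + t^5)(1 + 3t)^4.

(1 + t + t^2 + t^3 + t^4 + t^5) has coefficients 1,1,1,1,1,1 for degrees 0…5.
(1 + 3t)^4 has coefficients 1,12,54,108,81,0,0,0 for degrees 0…7.
[t^7] = 1·0 + 1·0 + 1·0 + 1·81 + 1·108 + 1·54 = 243.

243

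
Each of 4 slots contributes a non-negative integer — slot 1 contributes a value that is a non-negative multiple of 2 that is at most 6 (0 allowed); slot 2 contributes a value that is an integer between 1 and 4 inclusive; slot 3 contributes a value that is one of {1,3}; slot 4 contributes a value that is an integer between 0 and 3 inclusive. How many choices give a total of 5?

The generating function for the choices is (1 + t^2 + t^4 + t^6)·(t + t^2 + t^3 + t^4)·(t + t^3)·(1 + t + t^2 + t^3); the count is [t^5].
(1 + t^2 + t^4 + t^6) has coefficients 1,0,1,0,1,0 for degrees 0…5.
(t + t^2 + t^3 + t^4) has coefficients 0,1,1,1,1,0 for degrees 0…5.
Multiplying by (t + t^3) gives running coefficients 0,0,1,1,2,2 for degrees 0…5.
Finally multiplying by (1 + t + t^2 + t^3), the product of all factors after the first has coefficients 0,0,1,2,4,6 for degrees 0…5.
[t^5] = 1·6 + 1·2 + 1·0 = 8.

8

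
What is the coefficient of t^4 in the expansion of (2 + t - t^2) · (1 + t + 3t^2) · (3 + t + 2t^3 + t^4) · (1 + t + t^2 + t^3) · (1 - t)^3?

-16

(2 + t - t^2) has coefficients 2,1,-1 for degrees 0…2.
(1 + t + 3t^2) has coefficients 1,1,3,0,0 for degrees 0…4.
Multiplying by (3 + t + 2t^3 + t^4) gives running coefficients 3,4,10,5,3 for degrees 0…4.
Multiplying by (1 + t + t^2 + t^3) gives running coefficients 3,7,17,22,22 for degrees 0…4.
Finally multiplying by (1 - t)^3, the product of all factors after the first has coefficients 3,-2,5,-11,0 for degrees 0…4.
[t^4] = 2·0 + 1·(-11) − 1·5 = -16.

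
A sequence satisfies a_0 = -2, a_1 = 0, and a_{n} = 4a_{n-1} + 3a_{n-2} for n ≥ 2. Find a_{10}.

The ordinary generating function has denominator 1 - 4y - 3y^2.
Iterating the recurrence: a_0,…,a_{10} = -2, 0, -6, -24, -114, -528, -2454, -11400, -52962, -246048, -1143078.

-1143078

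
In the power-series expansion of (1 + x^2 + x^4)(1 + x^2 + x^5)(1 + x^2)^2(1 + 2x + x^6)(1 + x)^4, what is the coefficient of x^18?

(1 + x^2 + x^4) has coefficients 1,0,1,0,1 for degrees 0…4.
(1 + x^2 + x^5) has coefficients 1,0,1,0,0,1,0,0,0,0,0,0,0,0,0,0,0,0,0 for degrees 0…18.
Multiplying by (1 + x^2)^2 gives running coefficients 1,0,3,0,3,1,1,2,0,1,0,0,0,0,0,0,0,0,0 for degrees 0…18.
Multiplying by (1 + 2x + x^6) gives running coefficients 1,2,3,6,3,7,4,4,7,1,5,1,1,2,0,1,0,0,0 for degrees 0…18.
Finally multiplying by (1 + x)^4, the product of all factors after the first has coefficients 1,6,17,34,54,69,77,80,78,76,71,59,46,33,23,18,13,8,4 for degrees 0…18.
[x^18] = 1·4 + 1·13 + 1·23 = 40.

40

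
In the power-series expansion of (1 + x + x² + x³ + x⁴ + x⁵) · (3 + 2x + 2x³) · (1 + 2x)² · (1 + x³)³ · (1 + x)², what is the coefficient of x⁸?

1060

(1 + x + x² + x³ + x⁴ + x⁵) has coefficients 1,1,1,1,1,1 for degrees 0…5.
(3 + 2x + 2x³) has coefficients 3,2,0,2,0,0,0,0,0 for degrees 0…8.
Multiplying by (1 + 2x)² gives running coefficients 3,14,20,10,8,8,0,0,0 for degrees 0…8.
Multiplying by (1 + x³)³ gives running coefficients 3,14,20,19,50,68,39,66,84 for degrees 0…8.
Finally multiplying by (1 + x)², the product of all factors after the first has coefficients 3,20,51,73,108,187,225,212,255 for degrees 0…8.
[x⁸] = 1·255 + 1·212 + 1·225 + 1·187 + 1·108 + 1·73 = 1060.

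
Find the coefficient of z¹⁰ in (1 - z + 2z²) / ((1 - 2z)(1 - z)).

The denominator gives the recurrence a_n = 3a_(n−1) − 2a_(n−2) for n ≥ 3; the numerator fixes a_0 = 1, a_1 = 2, a_2 = 6.
Iterating: 1, 2, 6, 14, 30, 62, 126, 254, 510, 1022, 2046, so a_10 = 2046.

2046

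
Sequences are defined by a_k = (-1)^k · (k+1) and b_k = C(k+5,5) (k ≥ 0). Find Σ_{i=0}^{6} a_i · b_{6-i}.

188

The convolution is the t^6 coefficient of A(t)B(t).
Σ = 1·462 − 2·252 + 3·126 − 4·56 + 5·21 − 6·6 + 7·1 = 188.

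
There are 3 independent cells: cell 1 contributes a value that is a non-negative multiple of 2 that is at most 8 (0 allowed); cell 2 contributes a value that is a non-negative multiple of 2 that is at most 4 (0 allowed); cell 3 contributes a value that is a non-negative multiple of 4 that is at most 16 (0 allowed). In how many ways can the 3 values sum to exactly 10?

The generating function for the choices is (1 + y² + y⁴ + y⁶ + y⁸)·(1 + y² + y⁴)·(1 + y⁴ + y⁸ + y¹² + y¹⁶); the count is [y¹⁰].
(1 + y² + y⁴ + y⁶ + y⁸) has coefficients 1,0,1,0,1,0,1,0,1 for degrees 0…8.
(1 + y² + y⁴) has coefficients 1,0,1,0,1,0,0,0,0,0,0 for degrees 0…10.
Finally multiplying by (1 + y⁴ + y⁸ + y¹² + y¹⁶), the product of all factors after the first has coefficients 1,0,1,0,2,0,1,0,2,0,1 for degrees 0…10.
[y¹⁰] = 1·1 + 1·2 + 1·1 + 1·2 + 1·1 = 7.

7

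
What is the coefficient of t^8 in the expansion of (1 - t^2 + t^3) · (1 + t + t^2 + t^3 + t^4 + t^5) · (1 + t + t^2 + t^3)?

(1 - t^2 + t^3) has coefficients 1,0,-1,1 for degrees 0…3.
(1 + t + t^2 + t^3 + t^4 + t^5) has coefficients 1,1,1,1,1,1,0,0,0 for degrees 0…8.
Finally multiplying by (1 + t + t^2 + t^3), the product of all factors after the first has coefficients 1,2,3,4,4,4,3,2,1 for degrees 0…8.
[t^8] = 1·1 − 1·3 + 1·4 = 2.

2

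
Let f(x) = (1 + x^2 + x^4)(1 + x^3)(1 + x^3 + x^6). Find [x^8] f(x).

2

(1 + x^2 + x^4) has coefficients 1,0,1,0,1 for degrees 0…4.
(1 + x^3) has coefficients 1,0,0,1,0,0,0,0,0 for degrees 0…8.
Finally multiplying by (1 + x^3 + x^6), the product of all factors after the first has coefficients 1,0,0,2,0,0,2,0,0 for degrees 0…8.
[x^8] = 1·0 + 1·2 + 1·0 = 2.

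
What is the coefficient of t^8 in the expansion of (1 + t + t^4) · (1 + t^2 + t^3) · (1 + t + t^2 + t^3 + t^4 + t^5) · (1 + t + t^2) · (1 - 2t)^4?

-12

(1 + t + t^4) has coefficients 1,1,0,0,1 for degrees 0…4.
(1 + t^2 + t^3) has coefficients 1,0,1,1,0,0,0,0,0 for degrees 0…8.
Multiplying by (1 + t + t^2 + t^3 + t^4 + t^5) gives running coefficients 1,1,2,3,3,3,2,2,1 for degrees 0…8.
Multiplying by (1 + t + t^2) gives running coefficients 1,2,4,6,8,9,8,7,5 for degrees 0…8.
Finally multiplying by (1 - 2t)^4, the product of all factors after the first has coefficients 1,-6,12,-10,8,-7,0,-1,-19 for degrees 0…8.
[t^8] = 1·(-19) + 1·(-1) + 1·8 = -12.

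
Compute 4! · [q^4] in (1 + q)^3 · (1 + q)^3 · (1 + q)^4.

The EGF product rule gives c_4 = Σ_{k_1+k_2+k_3=4} C(4; k_1,k_2,k_3) · ∏ g_i(k_i), where (1+q)^3 gives the falling factorial (3)_k; (1+q)^3 gives the falling factorial (3)_k; (1+q)^4 gives the falling factorial (4)_k.
g_1(k) for k = 0…4: 1, 3, 6, 6, 0.
g_2(k) for k = 0…4: 1, 3, 6, 6, 0.
g_3(k) for k = 0…4: 1, 4, 12, 24, 24.
First combine the last two factors: h(k) = Σ_j C(k,j)·g_2(j)·g_3(k−j) for k = 0…4: 1, 7, 42, 210, 840.
c_4 = Σ_k C(4,k)·g_1(k)·h(4−k) = 1·1·840 + 4·3·210 + 6·6·42 + 4·6·7 = 840 + 2520 + 1512 + 168 = 5040.

5040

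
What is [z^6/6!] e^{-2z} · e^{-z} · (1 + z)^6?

-9

The EGF product rule gives c_6 = Σ_{k_1+k_2+k_3=6} C(6; k_1,k_2,k_3) · ∏ g_i(k_i), where e^{-2z} gives (-2)^k; e^{-z} gives (-1)^k; (1+z)^6 gives the falling factorial (6)_k.
g_1(k) for k = 0…6: 1, -2, 4, -8, 16, -32, 64.
g_2(k) for k = 0…6: 1, -1, 1, -1, 1, -1, 1.
g_3(k) for k = 0…6: 1, 6, 30, 120, 360, 720, 720.
First combine the last two factors: h(k) = Σ_j C(k,j)·g_2(j)·g_3(k−j) for k = 0…6: 1, 5, 19, 47, 37, -151, -185.
c_6 = Σ_k C(6,k)·g_1(k)·h(6−k) = 1·1·(-185) + 6·(-2)·(-151) + 15·4·37 + 20·(-8)·47 + 15·16·19 + 6·(-32)·5 + 1·64·1 = −185 + 1812 + 2220 − 7520 + 4560 − 960 + 64 = -9.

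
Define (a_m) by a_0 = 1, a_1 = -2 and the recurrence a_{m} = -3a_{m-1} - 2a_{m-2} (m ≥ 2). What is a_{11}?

The ordinary generating function has denominator 1 + 3z + 2z^2.
Iterating the recurrence: a_0,…,a_{11} = 1, -2, 4, -8, 16, -32, 64, -128, 256, -512, 1024, -2048.

-2048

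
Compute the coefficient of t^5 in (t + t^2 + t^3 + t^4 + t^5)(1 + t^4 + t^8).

(t + t^2 + t^3 + t^4 + t^5) has coefficients 0,1,1,1,1,1 for degrees 0…5.
(1 + t^4 + t^8) has coefficients 1,0,0,0,1,0 for degrees 0…5.
[t^5] = 1·1 + 1·0 + 1·0 + 1·0 + 1·1 = 2.

2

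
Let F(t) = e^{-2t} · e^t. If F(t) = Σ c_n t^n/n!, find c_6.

The EGF product rule gives c_6 = Σ_{k_1+k_2=6} C(6; k_1,k_2) · ∏ g_i(k_i), where e^{-2t} gives (-2)^k; e^t gives (1)^k.
g_1(k) for k = 0…6: 1, -2, 4, -8, 16, -32, 64.
g_2(k) for k = 0…6: 1, 1, 1, 1, 1, 1, 1.
c_6 = Σ_k C(6,k)·g_1(k)·g_2(6−k) = 1·1·1 + 6·(-2)·1 + 15·4·1 + 20·(-8)·1 + 15·16·1 + 6·(-32)·1 + 1·64·1 = 1 − 12 + 60 − 160 + 240 − 192 + 64 = 1.

1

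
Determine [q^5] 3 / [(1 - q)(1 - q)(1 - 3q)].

1629

The denominator gives the recurrence a_n = 5a_(n−1) − 7a_(n−2) + 3a_(n−3) for n ≥ 3; the numerator fixes a_0 = 3, a_1 = 15, a_2 = 54.
Iterating: 3, 15, 54, 174, 537, 1629, so a_5 = 1629.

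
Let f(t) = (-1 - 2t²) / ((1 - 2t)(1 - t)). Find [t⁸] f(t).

The denominator gives the recurrence a_n = 3a_(n−1) − 2a_(n−2) for n ≥ 3; the numerator fixes a_0 = -1, a_1 = -3, a_2 = -9.
Iterating: -1, -3, -9, -21, -45, -93, -189, -381, -765, so a_8 = -765.

-765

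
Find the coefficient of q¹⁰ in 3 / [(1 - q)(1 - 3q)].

Partial fractions give a closed form: a_n = (-3/2)·1^n + (9/2)·3^n.
At n = 10: a_10 = 265719.

265719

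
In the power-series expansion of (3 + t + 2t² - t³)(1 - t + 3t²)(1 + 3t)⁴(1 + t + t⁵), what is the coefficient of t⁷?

(3 + t + 2t² - t³) has coefficients 3,1,2,-1 for degrees 0…3.
(1 - t + 3t²) has coefficients 1,-1,3,0,0,0,0,0 for degrees 0…7.
Multiplying by (1 + 3t)⁴ gives running coefficients 1,11,45,90,135,243,243,0 for degrees 0…7.
Finally multiplying by (1 + t + t⁵), the product of all factors after the first has coefficients 1,12,56,135,225,379,497,288 for degrees 0…7.
[t⁷] = 3·288 + 1·497 + 2·379 − 1·225 = 1894.

1894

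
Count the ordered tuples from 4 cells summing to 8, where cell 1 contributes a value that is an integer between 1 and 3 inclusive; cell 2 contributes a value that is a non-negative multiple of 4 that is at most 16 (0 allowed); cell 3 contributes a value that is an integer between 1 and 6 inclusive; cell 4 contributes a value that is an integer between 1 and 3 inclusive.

The generating function for the choices is (x + x^2 + x^3)·(1 + x^4 + x^8 + x^12 + x^16)·(x + x^2 + x^3 + x^4 + x^5 + x^6)·(x + x^2 + x^3); the count is [x^8].
(x + x^2 + x^3) has coefficients 0,1,1,1 for degrees 0…3.
(1 + x^4 + x^8 + x^12 + x^16) has coefficients 1,0,0,0,1,0,0,0,1 for degrees 0…8.
Multiplying by (x + x^2 + x^3 + x^4 + x^5 + x^6) gives running coefficients 0,1,1,1,1,2,2,1,1 for degrees 0…8.
Finally multiplying by (x + x^2 + x^3), the product of all factors after the first has coefficients 0,0,1,2,3,3,4,5,5 for degrees 0…8.
[x^8] = 1·5 + 1·4 + 1·3 = 12.

12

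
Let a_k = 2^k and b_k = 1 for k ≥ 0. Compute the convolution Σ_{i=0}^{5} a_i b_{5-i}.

This is [x^5] in the product of the two ordinary generating functions.
Σ = 1·1 + 2·1 + 4·1 + 8·1 + 16·1 + 32·1 = 63.

63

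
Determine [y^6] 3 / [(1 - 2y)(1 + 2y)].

Partial fractions give a closed form: a_n = (3/2)·2^n + (3/2)·(-2)^n.
At n = 6: a_6 = 192.

192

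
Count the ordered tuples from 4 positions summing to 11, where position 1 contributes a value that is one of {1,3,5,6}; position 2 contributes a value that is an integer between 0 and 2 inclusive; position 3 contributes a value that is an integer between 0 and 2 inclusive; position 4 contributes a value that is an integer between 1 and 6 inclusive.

The generating function for the choices is (t + t^3 + t^5 + t^6)·(1 + t + t^2)·(1 + t + t^2)·(t + t^2 + t^3 + t^4 + t^5 + t^6); the count is [t^11].
(t + t^3 + t^5 + t^6) has coefficients 0,1,0,1,0,1,1 for degrees 0…6.
(1 + t + t^2) has coefficients 1,1,1,0,0,0,0,0,0,0,0,0 for degrees 0…11.
Multiplying by (1 + t + t^2) gives running coefficients 1,2,3,2,1,0,0,0,0,0,0,0 for degrees 0…11.
Finally multiplying by (t + t^2 + t^3 + t^4 + t^5 + t^6), the product of all factors after the first has coefficients 0,1,3,6,8,9,9,8,6,3,1,0 for degrees 0…11.
[t^11] = 1·1 + 1·6 + 1·9 + 1·9 = 25.

25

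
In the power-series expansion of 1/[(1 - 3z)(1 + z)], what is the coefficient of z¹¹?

132860

Partial fractions give a closed form: a_n = (3/4)·3^n + (1/4)·(-1)^n.
At n = 11: a_11 = 132860.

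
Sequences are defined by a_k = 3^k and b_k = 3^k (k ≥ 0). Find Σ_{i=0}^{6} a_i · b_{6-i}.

Write out a_i and b_{6-i} for i = 0,…,6 and sum the products.
Σ = 1·729 + 3·243 + 9·81 + 27·27 + 81·9 + 243·3 + 729·1 = 5103.

5103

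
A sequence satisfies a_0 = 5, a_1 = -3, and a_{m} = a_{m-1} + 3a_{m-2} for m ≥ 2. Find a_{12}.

The ordinary generating function has denominator 1 - q - 3q^2.
Iterating the recurrence: a_0,…,a_{12} = 5, -3, 12, 3, 39, 48, 165, 309, 804, 1731, 4143, 9336, 21765.

21765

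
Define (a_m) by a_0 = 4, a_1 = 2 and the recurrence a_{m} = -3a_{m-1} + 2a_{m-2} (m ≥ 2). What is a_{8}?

The ordinary generating function has denominator 1 + 3x - 2x^2.
Iterating the recurrence: a_0,…,a_{8} = 4, 2, 2, -2, 10, -34, 122, -434, 1546.

1546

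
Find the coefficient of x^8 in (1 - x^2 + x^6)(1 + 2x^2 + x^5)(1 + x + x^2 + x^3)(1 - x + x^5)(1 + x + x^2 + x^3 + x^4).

(1 - x^2 + x^6) has coefficients 1,0,-1,0,0,0,1 for degrees 0…6.
(1 + 2x^2 + x^5) has coefficients 1,0,2,0,0,1,0,0,0 for degrees 0…8.
Multiplying by (1 + x + x^2 + x^3) gives running coefficients 1,1,3,3,2,3,1,1,1 for degrees 0…8.
Multiplying by (1 - x + x^5) gives running coefficients 1,0,2,0,-1,2,-1,3,3 for degrees 0…8.
Finally multiplying by (1 + x + x^2 + x^3 + x^4), the product of all factors after the first has coefficients 1,1,3,3,2,3,2,3,6 for degrees 0…8.
[x^8] = 1·6 − 1·2 + 1·3 = 7.

7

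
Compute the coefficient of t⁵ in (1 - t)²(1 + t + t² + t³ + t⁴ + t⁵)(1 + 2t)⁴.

-16

(1 - t)² has coefficients 1,-2,1 for degrees 0…2.
(1 + t + t² + t³ + t⁴ + t⁵) has coefficients 1,1,1,1,1,1 for degrees 0…5.
Finally multiplying by (1 + 2t)⁴, the product of all factors after the first has coefficients 1,9,33,65,81,81 for degrees 0…5.
[t⁵] = 1·81 − 2·81 + 1·65 = -16.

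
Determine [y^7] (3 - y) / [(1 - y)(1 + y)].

-1

The denominator gives the recurrence a_n = a_(n−2) for n ≥ 3; the numerator fixes a_0 = 3, a_1 = -1, a_2 = 3.
Iterating: 3, -1, 3, -1, 3, -1, 3, -1, so a_7 = -1.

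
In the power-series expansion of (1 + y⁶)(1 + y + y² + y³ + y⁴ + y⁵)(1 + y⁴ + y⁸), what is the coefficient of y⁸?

3

(1 + y⁶) has coefficients 1,0,0,0,0,0,1 for degrees 0…6.
(1 + y + y² + y³ + y⁴ + y⁵) has coefficients 1,1,1,1,1,1,0,0,0 for degrees 0…8.
Finally multiplying by (1 + y⁴ + y⁸), the product of all factors after the first has coefficients 1,1,1,1,2,2,1,1,2 for degrees 0…8.
[y⁸] = 1·2 + 1·1 = 3.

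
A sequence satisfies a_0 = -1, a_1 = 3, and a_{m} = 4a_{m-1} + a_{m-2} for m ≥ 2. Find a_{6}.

The ordinary generating function has denominator 1 - 4t - t^2.
Iterating the recurrence: a_0,…,a_{6} = -1, 3, 11, 47, 199, 843, 3571.

3571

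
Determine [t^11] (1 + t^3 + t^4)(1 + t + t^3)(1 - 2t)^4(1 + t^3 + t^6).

81

(1 + t^3 + t^4) has coefficients 1,0,0,1,1 for degrees 0…4.
(1 + t + t^3) has coefficients 1,1,0,1,0,0,0,0,0,0,0,0 for degrees 0…11.
Multiplying by (1 - 2t)^4 gives running coefficients 1,-7,16,-7,-24,40,-32,16,0,0,0,0 for degrees 0…11.
Finally multiplying by (1 + t^3 + t^6), the product of all factors after the first has coefficients 1,-7,16,-6,-31,56,-38,-15,56,-39,-8,40 for degrees 0…11.
[t^11] = 1·40 + 1·56 + 1·(-15) = 81.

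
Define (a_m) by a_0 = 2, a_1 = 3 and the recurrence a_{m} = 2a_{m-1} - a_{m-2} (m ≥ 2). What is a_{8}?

10

The ordinary generating function has denominator 1 - 2x + x^2.
Iterating the recurrence: a_0,…,a_{8} = 2, 3, 4, 5, 6, 7, 8, 9, 10.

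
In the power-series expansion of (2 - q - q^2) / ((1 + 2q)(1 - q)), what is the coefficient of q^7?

-192

The denominator gives the recurrence a_n = −a_(n−1) + 2a_(n−2) for n ≥ 3; the numerator fixes a_0 = 2, a_1 = -3, a_2 = 6.
Iterating: 2, -3, 6, -12, 24, -48, 96, -192, so a_7 = -192.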